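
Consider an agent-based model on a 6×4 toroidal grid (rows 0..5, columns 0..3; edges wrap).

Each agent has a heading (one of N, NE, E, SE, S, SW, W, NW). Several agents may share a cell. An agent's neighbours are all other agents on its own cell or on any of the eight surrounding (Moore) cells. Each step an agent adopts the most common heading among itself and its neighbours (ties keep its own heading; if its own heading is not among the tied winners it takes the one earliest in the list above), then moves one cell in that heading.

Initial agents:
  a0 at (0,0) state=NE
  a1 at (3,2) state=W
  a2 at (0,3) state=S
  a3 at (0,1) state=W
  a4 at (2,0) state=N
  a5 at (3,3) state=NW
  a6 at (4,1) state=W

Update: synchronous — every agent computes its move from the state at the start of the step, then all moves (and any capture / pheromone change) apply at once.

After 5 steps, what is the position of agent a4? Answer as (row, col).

(0, 1)

t=1: a0@(5,1):NE a1@(3,1):W a2@(1,3):S a3@(0,0):W a4@(1,0):N a5@(2,2):NW a6@(4,0):W
t=2: a0@(5,0):W a1@(3,0):W a2@(2,3):S a3@(0,3):W a4@(0,0):N a5@(1,1):NW a6@(4,3):W
t=3: a0@(5,3):W a1@(3,3):W a2@(3,3):S a3@(0,2):W a4@(0,3):W a5@(0,0):NW a6@(4,2):W
t=4: a0@(5,2):W a1@(3,2):W a2@(3,2):W a3@(0,1):W a4@(0,2):W a5@(0,3):W a6@(4,1):W
t=5: a0@(5,1):W a1@(3,1):W a2@(3,1):W a3@(0,0):W a4@(0,1):W a5@(0,2):W a6@(4,0):W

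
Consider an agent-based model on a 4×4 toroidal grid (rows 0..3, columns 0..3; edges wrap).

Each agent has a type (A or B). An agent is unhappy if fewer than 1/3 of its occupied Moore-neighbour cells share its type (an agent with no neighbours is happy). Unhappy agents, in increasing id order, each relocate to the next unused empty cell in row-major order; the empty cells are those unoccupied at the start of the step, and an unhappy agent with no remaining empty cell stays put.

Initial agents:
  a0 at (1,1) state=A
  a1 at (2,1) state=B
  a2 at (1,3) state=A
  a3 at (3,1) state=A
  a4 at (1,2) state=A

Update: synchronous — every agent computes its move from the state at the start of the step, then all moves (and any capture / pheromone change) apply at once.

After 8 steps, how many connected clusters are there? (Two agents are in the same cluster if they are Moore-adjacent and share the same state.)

t=1: a0@(1,1):A a1@(0,0):B a2@(1,3):A a3@(0,1):A a4@(1,2):A
t=2: a0@(1,1):A a1@(0,2):B a2@(1,3):A a3@(0,1):A a4@(1,2):A
t=3: a0@(1,1):A a1@(0,0):B a2@(1,3):A a3@(0,1):A a4@(1,2):A
t=4: a0@(1,1):A a1@(0,2):B a2@(1,3):A a3@(0,1):A a4@(1,2):A
t=5: a0@(1,1):A a1@(0,0):B a2@(1,3):A a3@(0,1):A a4@(1,2):A
t=6: a0@(1,1):A a1@(0,2):B a2@(1,3):A a3@(0,1):A a4@(1,2):A
t=7: a0@(1,1):A a1@(0,0):B a2@(1,3):A a3@(0,1):A a4@(1,2):A
t=8: a0@(1,1):A a1@(0,2):B a2@(1,3):A a3@(0,1):A a4@(1,2):A

2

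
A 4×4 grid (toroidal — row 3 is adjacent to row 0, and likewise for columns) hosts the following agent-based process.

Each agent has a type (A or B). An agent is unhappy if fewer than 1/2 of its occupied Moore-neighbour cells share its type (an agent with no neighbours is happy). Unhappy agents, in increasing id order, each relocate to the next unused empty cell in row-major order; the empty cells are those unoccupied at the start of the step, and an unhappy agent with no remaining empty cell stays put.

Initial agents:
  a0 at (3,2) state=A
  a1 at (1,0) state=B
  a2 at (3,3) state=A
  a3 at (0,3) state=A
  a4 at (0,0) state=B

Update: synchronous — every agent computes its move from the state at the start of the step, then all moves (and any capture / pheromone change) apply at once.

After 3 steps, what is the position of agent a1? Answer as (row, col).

t=1: a0@(3,2):A a1@(1,0):B a2@(3,3):A a3@(0,3):A a4@(0,1):B
t=2: (unchanged — steady state)

(1, 0)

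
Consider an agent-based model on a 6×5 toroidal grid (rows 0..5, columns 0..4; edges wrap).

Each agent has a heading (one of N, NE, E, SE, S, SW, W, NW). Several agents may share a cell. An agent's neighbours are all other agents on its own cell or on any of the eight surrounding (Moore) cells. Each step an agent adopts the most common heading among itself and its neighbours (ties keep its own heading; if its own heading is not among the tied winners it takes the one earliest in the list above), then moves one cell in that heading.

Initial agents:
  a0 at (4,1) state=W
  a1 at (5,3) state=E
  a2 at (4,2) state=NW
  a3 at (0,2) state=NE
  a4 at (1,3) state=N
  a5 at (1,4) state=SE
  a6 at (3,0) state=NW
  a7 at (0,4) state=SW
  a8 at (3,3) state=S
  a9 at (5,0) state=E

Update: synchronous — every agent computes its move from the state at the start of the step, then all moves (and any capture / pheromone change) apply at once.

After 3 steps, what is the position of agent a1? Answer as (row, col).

(5, 1)

t=1: a0@(3,0):NW a1@(5,4):E a2@(3,1):NW a3@(5,3):NE a4@(0,3):N a5@(2,0):SE a6@(2,4):NW a7@(0,0):E a8@(4,3):S a9@(5,1):E
t=2: a0@(2,4):NW a1@(5,0):E a2@(2,0):NW a3@(4,4):NE a4@(5,3):N a5@(1,4):NW a6@(1,3):NW a7@(0,1):E a8@(5,3):S a9@(5,2):E
t=3: a0@(1,3):NW a1@(5,1):E a2@(1,4):NW a3@(3,0):NE a4@(4,3):N a5@(0,3):NW a6@(0,2):NW a7@(0,2):E a8@(0,3):S a9@(5,3):E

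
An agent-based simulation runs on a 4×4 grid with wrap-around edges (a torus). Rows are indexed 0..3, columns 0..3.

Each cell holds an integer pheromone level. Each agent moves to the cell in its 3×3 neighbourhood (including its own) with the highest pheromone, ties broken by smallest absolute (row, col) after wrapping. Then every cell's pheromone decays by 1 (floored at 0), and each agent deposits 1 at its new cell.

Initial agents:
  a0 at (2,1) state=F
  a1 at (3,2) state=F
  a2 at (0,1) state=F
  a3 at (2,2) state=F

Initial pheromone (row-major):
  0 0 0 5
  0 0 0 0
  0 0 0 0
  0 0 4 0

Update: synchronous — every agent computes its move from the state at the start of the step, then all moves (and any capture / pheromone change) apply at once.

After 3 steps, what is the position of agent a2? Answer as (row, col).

(3, 2)

t=1: a0@(3,2) a1@(0,3) a2@(3,2) a3@(3,2) | pheromone: 0 0 0 5 / 0 0 0 0 / 0 0 0 0 / 0 0 6 0
t=2: a0@(3,2) a1@(3,2) a2@(3,2) a3@(3,2) | pheromone: 0 0 0 4 / 0 0 0 0 / 0 0 0 0 / 0 0 9 0
t=3: a0@(3,2) a1@(3,2) a2@(3,2) a3@(3,2) | pheromone: 0 0 0 3 / 0 0 0 0 / 0 0 0 0 / 0 0 12 0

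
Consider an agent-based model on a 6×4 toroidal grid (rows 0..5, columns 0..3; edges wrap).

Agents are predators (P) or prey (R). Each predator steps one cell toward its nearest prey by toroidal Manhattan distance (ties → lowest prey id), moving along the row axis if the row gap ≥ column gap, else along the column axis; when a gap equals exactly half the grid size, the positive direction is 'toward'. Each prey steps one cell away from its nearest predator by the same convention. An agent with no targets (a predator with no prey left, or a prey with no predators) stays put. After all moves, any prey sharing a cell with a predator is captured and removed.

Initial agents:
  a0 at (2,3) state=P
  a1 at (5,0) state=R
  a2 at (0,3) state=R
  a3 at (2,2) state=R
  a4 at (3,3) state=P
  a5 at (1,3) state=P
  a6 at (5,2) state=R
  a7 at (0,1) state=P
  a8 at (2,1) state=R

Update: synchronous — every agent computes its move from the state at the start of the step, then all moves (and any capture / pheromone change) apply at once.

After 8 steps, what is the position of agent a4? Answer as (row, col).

(2, 0)

t=1: a0@(2,2):P a1@(4,0):R a2@(5,3):R a3@(2,1):R a4@(2,3):P a5@(0,3):P a6@(4,2):R a7@(5,1):P a8@(2,0):R
t=2: a0@(2,1):P a1@(3,0):R a2@(4,3):R a4@(2,0):P a5@(5,3):P a6@(5,2):R a7@(4,1):P
t=3: a0@(3,1):P a1@(4,0):R a2@(3,3):R a4@(3,0):P a5@(4,3):P a6@(5,1):R a7@(3,1):P
t=4: a0@(4,1):P a1@(5,0):R a2@(3,2):R a4@(4,0):P a5@(4,0):P a6@(0,1):R a7@(4,1):P
t=5: a0@(5,1):P a1@(0,0):R a2@(2,2):R a4@(5,0):P a5@(5,0):P a6@(1,1):R a7@(5,1):P
t=6: a0@(0,1):P a1@(1,0):R a2@(1,2):R a4@(0,0):P a5@(0,0):P a6@(2,1):R a7@(0,1):P
t=7: a0@(1,1):P a1@(2,0):R a2@(2,2):R a4@(1,0):P a5@(1,0):P a6@(3,1):R a7@(1,1):P
t=8: a0@(2,1):P a1@(3,0):R a2@(3,2):R a4@(2,0):P a5@(2,0):P a6@(4,1):R a7@(2,1):P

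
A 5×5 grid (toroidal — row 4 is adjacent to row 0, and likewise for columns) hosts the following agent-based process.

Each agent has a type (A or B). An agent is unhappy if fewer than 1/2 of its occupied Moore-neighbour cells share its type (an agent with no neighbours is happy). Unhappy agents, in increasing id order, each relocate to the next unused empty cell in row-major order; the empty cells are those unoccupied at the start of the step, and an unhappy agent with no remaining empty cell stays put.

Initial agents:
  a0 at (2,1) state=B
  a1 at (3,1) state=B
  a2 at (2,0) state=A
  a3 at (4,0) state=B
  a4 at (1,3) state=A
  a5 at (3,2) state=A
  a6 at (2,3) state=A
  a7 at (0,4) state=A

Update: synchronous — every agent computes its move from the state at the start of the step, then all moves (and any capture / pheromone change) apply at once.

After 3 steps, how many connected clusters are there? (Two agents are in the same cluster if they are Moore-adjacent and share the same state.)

2

t=1: a0@(0,0):B a1@(3,1):B a2@(0,1):A a3@(4,0):B a4@(1,3):A a5@(0,2):A a6@(2,3):A a7@(0,4):A
t=2: a0@(0,3):B a1@(3,1):B a2@(1,0):A a3@(4,0):B a4@(1,3):A a5@(0,2):A a6@(2,3):A a7@(1,1):A
t=3: a0@(0,0):B a1@(3,1):B a2@(1,0):A a3@(4,0):B a4@(1,3):A a5@(0,2):A a6@(2,3):A a7@(1,1):A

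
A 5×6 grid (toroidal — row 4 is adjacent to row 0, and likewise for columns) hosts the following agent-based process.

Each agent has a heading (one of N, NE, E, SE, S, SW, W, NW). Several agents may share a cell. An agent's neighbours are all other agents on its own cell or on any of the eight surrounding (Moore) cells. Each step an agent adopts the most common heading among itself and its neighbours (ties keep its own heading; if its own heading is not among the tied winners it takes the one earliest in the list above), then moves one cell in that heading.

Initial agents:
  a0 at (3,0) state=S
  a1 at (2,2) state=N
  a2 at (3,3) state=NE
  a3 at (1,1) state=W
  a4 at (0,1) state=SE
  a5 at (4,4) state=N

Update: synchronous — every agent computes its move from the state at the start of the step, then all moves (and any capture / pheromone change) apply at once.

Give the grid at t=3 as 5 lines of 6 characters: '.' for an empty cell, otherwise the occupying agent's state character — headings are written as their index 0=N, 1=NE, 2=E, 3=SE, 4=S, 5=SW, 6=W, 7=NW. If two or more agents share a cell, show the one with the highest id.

t=1: a0@(4,0):S a1@(1,2):N a2@(2,3):N a3@(1,0):W a4@(1,2):SE a5@(3,4):N
t=2: a0@(0,0):S a1@(0,2):N a2@(1,3):N a3@(1,5):W a4@(0,2):N a5@(2,4):N
t=3: a0@(1,0):S a1@(4,2):N a2@(0,3):N a3@(1,4):W a4@(4,2):N a5@(1,4):N

...0..
4...0.
......
......
..0...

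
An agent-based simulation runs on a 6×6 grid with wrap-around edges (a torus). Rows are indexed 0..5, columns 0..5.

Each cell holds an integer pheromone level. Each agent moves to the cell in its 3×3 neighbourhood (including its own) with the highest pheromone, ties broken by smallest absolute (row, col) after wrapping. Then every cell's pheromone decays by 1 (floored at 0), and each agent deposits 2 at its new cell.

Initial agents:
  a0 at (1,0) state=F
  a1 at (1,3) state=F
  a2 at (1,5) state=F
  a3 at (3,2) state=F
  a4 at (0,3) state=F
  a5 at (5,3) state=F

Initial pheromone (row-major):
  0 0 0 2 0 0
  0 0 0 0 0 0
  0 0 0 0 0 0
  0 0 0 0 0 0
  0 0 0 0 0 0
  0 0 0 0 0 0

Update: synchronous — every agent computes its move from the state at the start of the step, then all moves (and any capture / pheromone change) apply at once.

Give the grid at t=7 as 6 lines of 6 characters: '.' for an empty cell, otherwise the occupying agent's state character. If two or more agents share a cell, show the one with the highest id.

F..F..
......
.F....
......
......
......

t=1: a0@(0,0) a1@(0,3) a2@(0,0) a3@(2,1) a4@(0,3) a5@(0,3) | pheromone: 4 0 0 7 0 0 / 0 0 0 0 0 0 / 0 2 0 0 0 0 / 0 0 0 0 0 0 / 0 0 0 0 0 0 / 0 0 0 0 0 0
t=2: a0@(0,0) a1@(0,3) a2@(0,0) a3@(2,1) a4@(0,3) a5@(0,3) | pheromone: 7 0 0 12 0 0 / 0 0 0 0 0 0 / 0 3 0 0 0 0 / 0 0 0 0 0 0 / 0 0 0 0 0 0 / 0 0 0 0 0 0
t=3: a0@(0,0) a1@(0,3) a2@(0,0) a3@(2,1) a4@(0,3) a5@(0,3) | pheromone: 10 0 0 17 0 0 / 0 0 0 0 0 0 / 0 4 0 0 0 0 / 0 0 0 0 0 0 / 0 0 0 0 0 0 / 0 0 0 0 0 0
t=4: a0@(0,0) a1@(0,3) a2@(0,0) a3@(2,1) a4@(0,3) a5@(0,3) | pheromone: 13 0 0 22 0 0 / 0 0 0 0 0 0 / 0 5 0 0 0 0 / 0 0 0 0 0 0 / 0 0 0 0 0 0 / 0 0 0 0 0 0
t=5: a0@(0,0) a1@(0,3) a2@(0,0) a3@(2,1) a4@(0,3) a5@(0,3) | pheromone: 16 0 0 27 0 0 / 0 0 0 0 0 0 / 0 6 0 0 0 0 / 0 0 0 0 0 0 / 0 0 0 0 0 0 / 0 0 0 0 0 0
t=6: a0@(0,0) a1@(0,3) a2@(0,0) a3@(2,1) a4@(0,3) a5@(0,3) | pheromone: 19 0 0 32 0 0 / 0 0 0 0 0 0 / 0 7 0 0 0 0 / 0 0 0 0 0 0 / 0 0 0 0 0 0 / 0 0 0 0 0 0
t=7: a0@(0,0) a1@(0,3) a2@(0,0) a3@(2,1) a4@(0,3) a5@(0,3) | pheromone: 22 0 0 37 0 0 / 0 0 0 0 0 0 / 0 8 0 0 0 0 / 0 0 0 0 0 0 / 0 0 0 0 0 0 / 0 0 0 0 0 0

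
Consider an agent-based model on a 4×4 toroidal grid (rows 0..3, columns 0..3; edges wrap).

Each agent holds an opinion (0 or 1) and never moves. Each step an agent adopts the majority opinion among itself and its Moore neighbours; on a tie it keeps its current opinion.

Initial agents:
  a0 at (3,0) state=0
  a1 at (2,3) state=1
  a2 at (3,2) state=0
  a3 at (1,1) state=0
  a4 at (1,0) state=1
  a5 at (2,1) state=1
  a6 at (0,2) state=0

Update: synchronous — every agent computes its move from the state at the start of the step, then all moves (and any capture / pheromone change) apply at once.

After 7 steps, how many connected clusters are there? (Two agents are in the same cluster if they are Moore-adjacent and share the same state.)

2

t=1: a0@(3,0):1 a1@(2,3):1 a2@(3,2):0 a3@(1,1):0 a4@(1,0):1 a5@(2,1):0 a6@(0,2):0
t=2: (unchanged — steady state)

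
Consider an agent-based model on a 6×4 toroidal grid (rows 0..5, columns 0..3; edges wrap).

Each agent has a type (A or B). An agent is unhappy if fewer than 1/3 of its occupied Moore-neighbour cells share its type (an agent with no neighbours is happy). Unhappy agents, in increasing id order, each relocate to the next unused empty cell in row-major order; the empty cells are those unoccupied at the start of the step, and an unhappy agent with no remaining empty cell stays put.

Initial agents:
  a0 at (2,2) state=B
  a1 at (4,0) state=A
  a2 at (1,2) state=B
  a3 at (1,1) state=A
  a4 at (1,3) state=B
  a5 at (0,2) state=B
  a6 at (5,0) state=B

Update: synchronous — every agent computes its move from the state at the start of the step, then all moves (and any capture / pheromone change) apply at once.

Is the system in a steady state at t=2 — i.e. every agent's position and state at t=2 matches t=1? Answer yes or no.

t=1: a0@(2,2):B a1@(0,0):A a2@(1,2):B a3@(0,1):A a4@(1,3):B a5@(0,2):B a6@(0,3):B
t=2: (unchanged — steady state)

yes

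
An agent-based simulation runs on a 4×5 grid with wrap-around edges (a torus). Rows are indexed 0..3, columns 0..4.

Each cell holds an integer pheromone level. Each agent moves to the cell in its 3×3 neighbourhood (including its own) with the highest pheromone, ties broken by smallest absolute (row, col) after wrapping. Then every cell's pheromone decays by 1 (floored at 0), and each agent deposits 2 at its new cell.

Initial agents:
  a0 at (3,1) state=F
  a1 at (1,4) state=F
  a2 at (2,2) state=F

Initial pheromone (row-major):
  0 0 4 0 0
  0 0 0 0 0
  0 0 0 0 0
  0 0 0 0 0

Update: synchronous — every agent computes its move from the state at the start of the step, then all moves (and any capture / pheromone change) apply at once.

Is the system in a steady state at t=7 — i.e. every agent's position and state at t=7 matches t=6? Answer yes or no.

t=1: a0@(0,2) a1@(0,0) a2@(1,1) | pheromone: 2 0 5 0 0 / 0 2 0 0 0 / 0 0 0 0 0 / 0 0 0 0 0
t=2: a0@(0,2) a1@(0,0) a2@(0,2) | pheromone: 3 0 8 0 0 / 0 1 0 0 0 / 0 0 0 0 0 / 0 0 0 0 0
t=3: a0@(0,2) a1@(0,0) a2@(0,2) | pheromone: 4 0 11 0 0 / 0 0 0 0 0 / 0 0 0 0 0 / 0 0 0 0 0
t=4: a0@(0,2) a1@(0,0) a2@(0,2) | pheromone: 5 0 14 0 0 / 0 0 0 0 0 / 0 0 0 0 0 / 0 0 0 0 0
t=5: a0@(0,2) a1@(0,0) a2@(0,2) | pheromone: 6 0 17 0 0 / 0 0 0 0 0 / 0 0 0 0 0 / 0 0 0 0 0
t=6: a0@(0,2) a1@(0,0) a2@(0,2) | pheromone: 7 0 20 0 0 / 0 0 0 0 0 / 0 0 0 0 0 / 0 0 0 0 0
t=7: a0@(0,2) a1@(0,0) a2@(0,2) | pheromone: 8 0 23 0 0 / 0 0 0 0 0 / 0 0 0 0 0 / 0 0 0 0 0

yes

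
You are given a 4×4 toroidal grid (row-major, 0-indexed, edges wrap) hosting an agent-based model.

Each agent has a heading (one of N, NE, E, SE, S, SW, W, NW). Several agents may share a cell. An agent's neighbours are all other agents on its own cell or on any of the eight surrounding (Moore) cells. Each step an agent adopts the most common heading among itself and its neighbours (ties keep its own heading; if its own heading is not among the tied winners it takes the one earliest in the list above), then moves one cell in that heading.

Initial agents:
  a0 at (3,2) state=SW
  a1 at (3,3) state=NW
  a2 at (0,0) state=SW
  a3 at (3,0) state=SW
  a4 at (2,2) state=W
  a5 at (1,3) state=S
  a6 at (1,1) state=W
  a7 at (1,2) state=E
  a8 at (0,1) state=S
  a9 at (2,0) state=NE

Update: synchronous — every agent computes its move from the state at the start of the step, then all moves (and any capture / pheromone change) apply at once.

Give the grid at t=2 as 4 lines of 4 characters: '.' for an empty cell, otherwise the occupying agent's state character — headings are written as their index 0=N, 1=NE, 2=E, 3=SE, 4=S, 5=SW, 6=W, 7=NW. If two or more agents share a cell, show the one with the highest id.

t=1: a0@(0,1):SW a1@(0,2):SW a2@(1,3):SW a3@(0,3):SW a4@(2,1):W a5@(2,3):S a6@(1,0):W a7@(2,2):S a8@(1,0):SW a9@(1,1):NE
t=2: a0@(1,0):SW a1@(1,1):SW a2@(2,2):SW a3@(1,2):SW a4@(2,0):W a5@(3,3):S a6@(2,3):SW a7@(3,2):S a8@(2,3):SW a9@(2,0):SW

....
555.
5.55
..44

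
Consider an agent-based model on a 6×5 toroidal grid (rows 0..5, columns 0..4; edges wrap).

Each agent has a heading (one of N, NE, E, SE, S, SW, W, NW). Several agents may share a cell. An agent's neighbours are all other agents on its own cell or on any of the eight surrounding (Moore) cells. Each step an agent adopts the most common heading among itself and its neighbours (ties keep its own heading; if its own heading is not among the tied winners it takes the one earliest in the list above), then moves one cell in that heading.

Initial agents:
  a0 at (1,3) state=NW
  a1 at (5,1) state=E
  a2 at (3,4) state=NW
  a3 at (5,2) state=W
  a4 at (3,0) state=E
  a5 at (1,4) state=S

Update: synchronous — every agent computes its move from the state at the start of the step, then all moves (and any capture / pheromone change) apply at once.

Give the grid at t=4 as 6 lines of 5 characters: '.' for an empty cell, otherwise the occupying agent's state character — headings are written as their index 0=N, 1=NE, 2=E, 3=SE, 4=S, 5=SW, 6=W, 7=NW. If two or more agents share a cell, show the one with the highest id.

.....
.....
.....
....2
2....
7..6.

t=1: a0@(0,2):NW a1@(5,2):E a2@(2,3):NW a3@(5,1):W a4@(3,1):E a5@(2,4):S
t=2: a0@(5,1):NW a1@(5,3):E a2@(1,2):NW a3@(5,0):W a4@(3,2):E a5@(3,4):S
t=3: a0@(4,0):NW a1@(5,4):E a2@(0,1):NW a3@(5,4):W a4@(3,3):E a5@(4,4):S
t=4: a0@(3,4):NW a1@(5,0):E a2@(5,0):NW a3@(5,3):W a4@(3,4):E a5@(4,0):E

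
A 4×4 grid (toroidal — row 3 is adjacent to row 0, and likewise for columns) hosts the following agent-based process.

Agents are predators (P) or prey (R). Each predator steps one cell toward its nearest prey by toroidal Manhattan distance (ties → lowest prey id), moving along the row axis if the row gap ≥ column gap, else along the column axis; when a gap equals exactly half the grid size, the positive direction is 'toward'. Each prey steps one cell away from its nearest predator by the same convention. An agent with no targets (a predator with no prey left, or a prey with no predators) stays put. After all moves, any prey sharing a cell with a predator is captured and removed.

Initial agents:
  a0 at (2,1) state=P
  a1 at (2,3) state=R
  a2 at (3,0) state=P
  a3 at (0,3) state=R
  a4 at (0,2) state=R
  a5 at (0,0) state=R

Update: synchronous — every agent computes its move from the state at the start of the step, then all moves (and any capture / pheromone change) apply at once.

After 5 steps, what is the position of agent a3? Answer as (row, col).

(3, 3)

t=1: a0@(2,2):P a2@(0,0):P a3@(1,3):R a4@(3,2):R a5@(1,0):R
t=2: a0@(3,2):P a2@(1,0):P a3@(0,3):R a4@(0,2):R a5@(2,0):R
t=3: a0@(0,2):P a2@(2,0):P a3@(1,3):R a4@(1,2):R a5@(3,0):R
t=4: a0@(1,2):P a2@(3,0):P a3@(2,3):R a4@(2,2):R a5@(0,0):R
t=5: a0@(2,2):P a2@(0,0):P a3@(3,3):R a4@(3,2):R a5@(1,0):R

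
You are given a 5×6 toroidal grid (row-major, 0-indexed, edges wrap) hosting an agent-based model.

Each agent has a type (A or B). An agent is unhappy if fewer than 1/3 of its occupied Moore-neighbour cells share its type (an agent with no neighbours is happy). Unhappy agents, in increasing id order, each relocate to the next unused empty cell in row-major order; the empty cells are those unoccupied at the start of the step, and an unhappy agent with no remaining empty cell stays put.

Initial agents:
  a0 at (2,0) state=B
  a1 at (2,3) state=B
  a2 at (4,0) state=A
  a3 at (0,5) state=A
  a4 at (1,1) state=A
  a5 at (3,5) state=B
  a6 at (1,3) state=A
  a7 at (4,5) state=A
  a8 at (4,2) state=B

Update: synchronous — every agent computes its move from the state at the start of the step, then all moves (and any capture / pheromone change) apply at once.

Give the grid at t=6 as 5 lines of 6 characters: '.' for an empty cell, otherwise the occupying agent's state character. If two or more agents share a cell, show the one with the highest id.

.AABBA
......
B.....
.....B
A....A

t=1: a0@(2,0):B a1@(0,0):B a2@(4,0):A a3@(0,5):A a4@(0,1):A a5@(3,5):B a6@(0,2):A a7@(4,5):A a8@(4,2):B
t=2: a0@(2,0):B a1@(0,3):B a2@(4,0):A a3@(0,5):A a4@(0,1):A a5@(3,5):B a6@(0,2):A a7@(4,5):A a8@(0,4):B
t=3: (unchanged — steady state)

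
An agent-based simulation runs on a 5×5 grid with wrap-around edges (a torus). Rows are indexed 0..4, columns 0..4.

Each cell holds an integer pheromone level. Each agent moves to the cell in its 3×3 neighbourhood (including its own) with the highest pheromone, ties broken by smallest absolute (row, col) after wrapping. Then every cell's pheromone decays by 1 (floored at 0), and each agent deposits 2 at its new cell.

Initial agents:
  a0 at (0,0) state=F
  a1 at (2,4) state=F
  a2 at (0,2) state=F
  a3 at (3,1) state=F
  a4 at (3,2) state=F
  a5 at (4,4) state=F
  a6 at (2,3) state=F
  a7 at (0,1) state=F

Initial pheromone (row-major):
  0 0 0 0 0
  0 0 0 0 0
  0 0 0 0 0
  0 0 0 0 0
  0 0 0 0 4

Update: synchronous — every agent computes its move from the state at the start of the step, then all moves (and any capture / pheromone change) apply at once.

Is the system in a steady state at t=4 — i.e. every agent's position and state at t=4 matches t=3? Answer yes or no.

t=1: a0@(4,4) a1@(1,0) a2@(0,1) a3@(2,0) a4@(2,1) a5@(4,4) a6@(1,2) a7@(0,0) | pheromone: 2 2 0 0 0 / 2 0 2 0 0 / 2 2 0 0 0 / 0 0 0 0 0 / 0 0 0 0 7
t=2: a0@(4,4) a1@(0,0) a2@(0,0) a3@(1,0) a4@(1,0) a5@(4,4) a6@(0,1) a7@(4,4) | pheromone: 5 3 0 0 0 / 5 0 1 0 0 / 1 1 0 0 0 / 0 0 0 0 0 / 0 0 0 0 12
t=3: a0@(4,4) a1@(4,4) a2@(4,4) a3@(0,0) a4@(0,0) a5@(4,4) a6@(0,0) a7@(4,4) | pheromone: 10 2 0 0 0 / 4 0 0 0 0 / 0 0 0 0 0 / 0 0 0 0 0 / 0 0 0 0 21
t=4: a0@(4,4) a1@(4,4) a2@(4,4) a3@(4,4) a4@(4,4) a5@(4,4) a6@(4,4) a7@(4,4) | pheromone: 9 1 0 0 0 / 3 0 0 0 0 / 0 0 0 0 0 / 0 0 0 0 0 / 0 0 0 0 36

no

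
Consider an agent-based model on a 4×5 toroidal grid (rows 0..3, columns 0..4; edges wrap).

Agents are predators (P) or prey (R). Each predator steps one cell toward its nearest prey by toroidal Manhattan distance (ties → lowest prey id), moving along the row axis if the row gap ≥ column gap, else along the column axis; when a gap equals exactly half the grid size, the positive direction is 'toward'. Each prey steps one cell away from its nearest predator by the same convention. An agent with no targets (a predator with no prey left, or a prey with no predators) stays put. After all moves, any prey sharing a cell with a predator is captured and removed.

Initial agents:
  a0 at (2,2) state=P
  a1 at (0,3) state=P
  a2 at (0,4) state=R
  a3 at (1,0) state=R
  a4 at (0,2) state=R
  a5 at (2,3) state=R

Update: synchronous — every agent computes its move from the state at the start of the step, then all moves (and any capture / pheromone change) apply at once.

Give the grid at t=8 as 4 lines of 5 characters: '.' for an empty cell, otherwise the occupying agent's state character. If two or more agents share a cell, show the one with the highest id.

t=1: a0@(2,3):P a1@(0,4):P a2@(0,0):R a3@(1,4):R a4@(0,1):R a5@(2,4):R
t=2: a0@(2,4):P a1@(0,0):P a2@(0,1):R a4@(0,2):R a5@(2,0):R
t=3: a0@(2,0):P a1@(0,1):P a2@(0,2):R a4@(0,3):R a5@(2,1):R
t=4: a0@(2,1):P a1@(0,2):P a2@(0,3):R a4@(0,4):R a5@(2,2):R
t=5: a0@(2,2):P a1@(0,3):P a2@(0,4):R a4@(0,0):R a5@(2,3):R
t=6: a0@(2,3):P a1@(0,4):P a2@(0,0):R a4@(0,1):R a5@(2,4):R
t=7: a0@(2,4):P a1@(0,0):P a2@(0,1):R a4@(0,2):R a5@(2,0):R
t=8: a0@(2,0):P a1@(0,1):P a2@(0,2):R a4@(0,3):R a5@(2,1):R

.PRR.
.....
PR...
.....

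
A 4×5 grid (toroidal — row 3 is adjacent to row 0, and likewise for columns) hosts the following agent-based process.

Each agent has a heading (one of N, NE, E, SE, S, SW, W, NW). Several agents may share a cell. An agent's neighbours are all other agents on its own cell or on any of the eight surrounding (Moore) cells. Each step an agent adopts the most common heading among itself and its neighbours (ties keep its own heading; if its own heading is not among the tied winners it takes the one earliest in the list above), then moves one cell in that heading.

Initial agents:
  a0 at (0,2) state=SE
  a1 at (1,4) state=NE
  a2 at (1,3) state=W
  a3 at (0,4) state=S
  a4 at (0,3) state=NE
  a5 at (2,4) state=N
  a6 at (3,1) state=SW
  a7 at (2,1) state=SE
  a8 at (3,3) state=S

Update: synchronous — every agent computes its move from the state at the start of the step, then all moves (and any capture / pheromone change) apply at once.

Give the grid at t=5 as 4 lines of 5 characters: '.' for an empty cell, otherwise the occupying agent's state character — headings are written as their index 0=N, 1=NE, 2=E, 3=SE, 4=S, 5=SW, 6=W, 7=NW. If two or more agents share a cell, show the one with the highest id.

t=1: a0@(1,3):SE a1@(0,0):NE a2@(0,4):NE a3@(1,4):S a4@(3,4):NE a5@(1,4):N a6@(0,2):SE a7@(3,2):SE a8@(0,3):S
t=2: a0@(2,4):SE a1@(3,1):NE a2@(3,0):NE a3@(2,4):S a4@(2,0):NE a5@(0,0):NE a6@(1,3):SE a7@(0,3):SE a8@(1,4):SE
t=3: a0@(3,0):SE a1@(2,2):NE a2@(2,1):NE a3@(3,0):SE a4@(1,1):NE a5@(3,1):NE a6@(2,4):SE a7@(1,4):SE a8@(2,0):SE
t=4: a0@(0,1):SE a1@(1,3):NE a2@(1,2):NE a3@(0,1):SE a4@(0,2):NE a5@(2,2):NE a6@(3,0):SE a7@(2,0):SE a8@(3,1):SE
t=5: a0@(1,2):SE a1@(0,4):NE a2@(0,3):NE a3@(1,2):SE a4@(3,3):NE a5@(1,3):NE a6@(0,1):SE a7@(3,1):SE a8@(0,2):SE

.3311
..31.
.....
.3.1.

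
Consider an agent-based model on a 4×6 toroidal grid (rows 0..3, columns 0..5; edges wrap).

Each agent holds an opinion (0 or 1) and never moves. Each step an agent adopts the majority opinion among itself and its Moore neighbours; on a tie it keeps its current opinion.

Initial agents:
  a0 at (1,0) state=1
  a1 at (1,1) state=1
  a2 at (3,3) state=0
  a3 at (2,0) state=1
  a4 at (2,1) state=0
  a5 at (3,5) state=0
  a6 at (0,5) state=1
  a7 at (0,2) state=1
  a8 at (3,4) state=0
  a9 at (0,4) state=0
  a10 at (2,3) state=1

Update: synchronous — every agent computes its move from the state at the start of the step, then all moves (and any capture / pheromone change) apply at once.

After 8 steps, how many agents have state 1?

5

t=1: a0@(1,0):1 a1@(1,1):1 a2@(3,3):0 a3@(2,0):1 a4@(2,1):1 a5@(3,5):0 a6@(0,5):0 a7@(0,2):1 a8@(3,4):0 a9@(0,4):0 a10@(2,3):0
t=2: (unchanged — steady state)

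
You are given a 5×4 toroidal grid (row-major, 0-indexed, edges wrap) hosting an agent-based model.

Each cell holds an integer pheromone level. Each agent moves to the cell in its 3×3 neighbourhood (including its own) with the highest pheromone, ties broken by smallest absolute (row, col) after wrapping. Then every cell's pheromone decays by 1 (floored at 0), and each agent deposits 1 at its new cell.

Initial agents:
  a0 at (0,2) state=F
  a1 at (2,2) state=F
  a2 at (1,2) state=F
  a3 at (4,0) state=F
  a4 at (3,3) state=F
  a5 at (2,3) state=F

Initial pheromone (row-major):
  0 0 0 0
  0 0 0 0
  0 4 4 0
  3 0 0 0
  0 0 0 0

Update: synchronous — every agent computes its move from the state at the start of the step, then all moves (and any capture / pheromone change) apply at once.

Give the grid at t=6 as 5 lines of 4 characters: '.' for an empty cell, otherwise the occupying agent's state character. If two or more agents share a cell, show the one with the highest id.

t=1: a0@(0,1) a1@(2,1) a2@(2,1) a3@(3,0) a4@(2,2) a5@(2,2) | pheromone: 0 1 0 0 / 0 0 0 0 / 0 5 5 0 / 3 0 0 0 / 0 0 0 0
t=2: a0@(0,1) a1@(2,1) a2@(2,1) a3@(2,1) a4@(2,1) a5@(2,1) | pheromone: 0 1 0 0 / 0 0 0 0 / 0 9 4 0 / 2 0 0 0 / 0 0 0 0
t=3: a0@(0,1) a1@(2,1) a2@(2,1) a3@(2,1) a4@(2,1) a5@(2,1) | pheromone: 0 1 0 0 / 0 0 0 0 / 0 13 3 0 / 1 0 0 0 / 0 0 0 0
t=4: a0@(0,1) a1@(2,1) a2@(2,1) a3@(2,1) a4@(2,1) a5@(2,1) | pheromone: 0 1 0 0 / 0 0 0 0 / 0 17 2 0 / 0 0 0 0 / 0 0 0 0
t=5: a0@(0,1) a1@(2,1) a2@(2,1) a3@(2,1) a4@(2,1) a5@(2,1) | pheromone: 0 1 0 0 / 0 0 0 0 / 0 21 1 0 / 0 0 0 0 / 0 0 0 0
t=6: a0@(0,1) a1@(2,1) a2@(2,1) a3@(2,1) a4@(2,1) a5@(2,1) | pheromone: 0 1 0 0 / 0 0 0 0 / 0 25 0 0 / 0 0 0 0 / 0 0 0 0

.F..
....
.F..
....
....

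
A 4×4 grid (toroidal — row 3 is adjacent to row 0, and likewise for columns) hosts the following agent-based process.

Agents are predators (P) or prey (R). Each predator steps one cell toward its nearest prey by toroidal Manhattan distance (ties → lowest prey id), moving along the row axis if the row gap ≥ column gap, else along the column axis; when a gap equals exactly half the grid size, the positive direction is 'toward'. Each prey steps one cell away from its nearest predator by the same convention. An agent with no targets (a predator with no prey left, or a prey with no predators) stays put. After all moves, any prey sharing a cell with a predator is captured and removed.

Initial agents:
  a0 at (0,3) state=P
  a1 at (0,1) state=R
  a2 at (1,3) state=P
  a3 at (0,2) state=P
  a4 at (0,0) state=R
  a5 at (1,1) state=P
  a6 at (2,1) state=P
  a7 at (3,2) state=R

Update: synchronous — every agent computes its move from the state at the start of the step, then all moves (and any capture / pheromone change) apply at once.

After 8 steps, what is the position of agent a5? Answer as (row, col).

t=1: a0@(0,0):P a2@(0,3):P a3@(0,1):P a5@(0,1):P a6@(3,1):P a7@(2,2):R
t=2: a0@(1,0):P a2@(1,3):P a3@(1,1):P a5@(1,1):P a6@(2,1):P a7@(1,2):R
t=3: a0@(1,1):P a2@(1,2):P a3@(1,2):P a5@(1,2):P a6@(1,1):P
t=4: (unchanged — steady state)

(1, 2)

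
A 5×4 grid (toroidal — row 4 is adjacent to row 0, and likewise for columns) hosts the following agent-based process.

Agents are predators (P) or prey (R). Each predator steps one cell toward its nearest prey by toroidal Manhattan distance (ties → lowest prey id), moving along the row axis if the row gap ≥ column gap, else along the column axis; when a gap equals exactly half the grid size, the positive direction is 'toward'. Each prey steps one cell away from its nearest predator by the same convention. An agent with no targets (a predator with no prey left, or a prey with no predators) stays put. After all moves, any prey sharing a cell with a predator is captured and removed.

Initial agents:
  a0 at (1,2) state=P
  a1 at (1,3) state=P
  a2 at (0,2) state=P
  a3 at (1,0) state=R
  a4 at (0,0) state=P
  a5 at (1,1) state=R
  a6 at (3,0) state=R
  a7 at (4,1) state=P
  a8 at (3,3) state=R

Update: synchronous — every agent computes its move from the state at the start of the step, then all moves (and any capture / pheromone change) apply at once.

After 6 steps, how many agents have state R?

2

t=1: a0@(1,1):P a1@(1,0):P a2@(1,2):P a4@(1,0):P a6@(2,0):R a7@(0,1):P a8@(4,3):R
t=2: a0@(2,1):P a1@(2,0):P a2@(1,3):P a4@(2,0):P a6@(3,0):R a7@(1,1):P a8@(3,3):R
t=3: a0@(3,1):P a1@(3,0):P a2@(2,3):P a4@(3,0):P a6@(4,0):R a7@(2,1):P a8@(4,3):R
t=4: a0@(4,1):P a1@(4,0):P a2@(3,3):P a4@(4,0):P a6@(0,0):R a7@(3,1):P a8@(0,3):R
t=5: a0@(0,1):P a1@(0,0):P a2@(4,3):P a4@(0,0):P a6@(1,0):R a7@(4,1):P a8@(1,3):R
t=6: a0@(1,1):P a1@(1,0):P a2@(0,3):P a4@(1,0):P a6@(2,0):R a7@(0,1):P a8@(2,3):R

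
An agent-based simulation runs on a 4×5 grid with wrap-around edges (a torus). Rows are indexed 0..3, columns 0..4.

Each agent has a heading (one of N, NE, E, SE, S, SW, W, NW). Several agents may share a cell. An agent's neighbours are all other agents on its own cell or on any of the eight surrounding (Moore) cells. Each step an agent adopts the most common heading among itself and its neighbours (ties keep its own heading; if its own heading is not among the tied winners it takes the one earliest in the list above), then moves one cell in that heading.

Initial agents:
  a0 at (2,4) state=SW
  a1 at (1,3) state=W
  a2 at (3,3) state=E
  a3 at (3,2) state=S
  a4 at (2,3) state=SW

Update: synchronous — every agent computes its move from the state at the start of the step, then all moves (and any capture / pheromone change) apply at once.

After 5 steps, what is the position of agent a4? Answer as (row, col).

t=1: a0@(3,3):SW a1@(2,2):SW a2@(0,2):SW a3@(0,2):S a4@(3,2):SW
t=2: a0@(0,2):SW a1@(3,1):SW a2@(1,1):SW a3@(1,1):SW a4@(0,1):SW
t=3: a0@(1,1):SW a1@(0,0):SW a2@(2,0):SW a3@(2,0):SW a4@(1,0):SW
t=4: a0@(2,0):SW a1@(1,4):SW a2@(3,4):SW a3@(3,4):SW a4@(2,4):SW
t=5: a0@(3,4):SW a1@(2,3):SW a2@(0,3):SW a3@(0,3):SW a4@(3,3):SW

(3, 3)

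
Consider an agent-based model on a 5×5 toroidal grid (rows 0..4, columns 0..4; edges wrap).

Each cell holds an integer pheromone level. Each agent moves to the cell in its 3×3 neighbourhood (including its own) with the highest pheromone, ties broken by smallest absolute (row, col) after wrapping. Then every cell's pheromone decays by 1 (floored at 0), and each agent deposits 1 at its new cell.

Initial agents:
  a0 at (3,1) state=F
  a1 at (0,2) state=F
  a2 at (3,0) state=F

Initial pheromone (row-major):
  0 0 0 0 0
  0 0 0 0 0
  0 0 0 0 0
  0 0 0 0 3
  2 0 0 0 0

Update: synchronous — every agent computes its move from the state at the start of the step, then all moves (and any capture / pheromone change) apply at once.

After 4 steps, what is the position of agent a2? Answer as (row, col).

(3, 4)

t=1: a0@(4,0) a1@(0,1) a2@(3,4) | pheromone: 0 1 0 0 0 / 0 0 0 0 0 / 0 0 0 0 0 / 0 0 0 0 3 / 2 0 0 0 0
t=2: a0@(3,4) a1@(4,0) a2@(3,4) | pheromone: 0 0 0 0 0 / 0 0 0 0 0 / 0 0 0 0 0 / 0 0 0 0 4 / 2 0 0 0 0
t=3: a0@(3,4) a1@(3,4) a2@(3,4) | pheromone: 0 0 0 0 0 / 0 0 0 0 0 / 0 0 0 0 0 / 0 0 0 0 6 / 1 0 0 0 0
t=4: a0@(3,4) a1@(3,4) a2@(3,4) | pheromone: 0 0 0 0 0 / 0 0 0 0 0 / 0 0 0 0 0 / 0 0 0 0 8 / 0 0 0 0 0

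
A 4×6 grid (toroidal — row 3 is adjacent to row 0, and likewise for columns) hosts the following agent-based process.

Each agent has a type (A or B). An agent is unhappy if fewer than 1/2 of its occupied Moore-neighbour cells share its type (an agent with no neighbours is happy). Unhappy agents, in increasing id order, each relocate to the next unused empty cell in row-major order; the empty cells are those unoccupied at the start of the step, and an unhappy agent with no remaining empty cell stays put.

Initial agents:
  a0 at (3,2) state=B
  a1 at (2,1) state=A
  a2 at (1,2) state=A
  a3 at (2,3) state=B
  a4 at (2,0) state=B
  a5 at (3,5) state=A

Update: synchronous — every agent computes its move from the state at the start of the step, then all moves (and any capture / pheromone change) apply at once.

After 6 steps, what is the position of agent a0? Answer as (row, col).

(0, 0)

t=1: a0@(3,2):B a1@(0,0):A a2@(1,2):A a3@(2,3):B a4@(0,1):B a5@(0,2):A
t=2: a0@(3,2):B a1@(0,3):A a2@(0,4):A a3@(2,3):B a4@(0,5):B a5@(1,0):A
t=3: a0@(3,2):B a1@(0,3):A a2@(0,4):A a3@(2,3):B a4@(0,0):B a5@(0,1):A
t=4: a0@(0,2):B a1@(0,3):A a2@(0,4):A a3@(2,3):B a4@(0,5):B a5@(1,0):A
t=5: a0@(0,0):B a1@(0,3):A a2@(0,4):A a3@(2,3):B a4@(0,1):B a5@(1,1):A
t=6: a0@(0,0):B a1@(0,3):A a2@(0,4):A a3@(2,3):B a4@(0,1):B a5@(0,2):A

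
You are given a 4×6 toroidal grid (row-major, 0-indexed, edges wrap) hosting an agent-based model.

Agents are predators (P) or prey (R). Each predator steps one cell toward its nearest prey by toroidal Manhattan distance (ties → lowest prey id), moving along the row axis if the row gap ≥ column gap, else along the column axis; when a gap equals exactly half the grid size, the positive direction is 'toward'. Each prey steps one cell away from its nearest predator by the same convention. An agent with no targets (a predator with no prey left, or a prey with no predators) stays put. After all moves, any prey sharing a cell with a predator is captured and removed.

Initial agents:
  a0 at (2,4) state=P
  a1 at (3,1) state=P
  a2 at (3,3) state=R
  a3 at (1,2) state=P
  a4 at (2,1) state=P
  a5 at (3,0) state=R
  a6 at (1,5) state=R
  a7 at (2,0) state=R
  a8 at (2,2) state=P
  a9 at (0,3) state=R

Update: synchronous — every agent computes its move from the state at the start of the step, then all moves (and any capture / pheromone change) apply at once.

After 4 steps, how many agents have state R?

t=1: a0@(3,4):P a1@(3,0):P a2@(0,3):R a3@(0,2):P a4@(2,0):P a5@(3,5):R a6@(0,5):R a7@(2,5):R a8@(3,2):P a9@(3,3):R
t=2: a0@(3,5):P a1@(3,5):P a2@(0,4):R a3@(0,3):P a4@(2,5):P a5@(3,0):R a6@(1,5):R a7@(2,4):R a8@(3,3):P a9@(3,2):R
t=3: a0@(3,0):P a1@(3,0):P a2@(0,5):R a3@(0,4):P a4@(1,5):P a5@(3,1):R a6@(0,5):R a7@(2,3):R a8@(3,2):P a9@(3,1):R
t=4: a0@(3,1):P a1@(3,1):P a2@(0,0):R a3@(0,5):P a4@(0,5):P a5@(3,2):R a6@(0,0):R a7@(1,3):R a8@(3,1):P a9@(3,2):R

5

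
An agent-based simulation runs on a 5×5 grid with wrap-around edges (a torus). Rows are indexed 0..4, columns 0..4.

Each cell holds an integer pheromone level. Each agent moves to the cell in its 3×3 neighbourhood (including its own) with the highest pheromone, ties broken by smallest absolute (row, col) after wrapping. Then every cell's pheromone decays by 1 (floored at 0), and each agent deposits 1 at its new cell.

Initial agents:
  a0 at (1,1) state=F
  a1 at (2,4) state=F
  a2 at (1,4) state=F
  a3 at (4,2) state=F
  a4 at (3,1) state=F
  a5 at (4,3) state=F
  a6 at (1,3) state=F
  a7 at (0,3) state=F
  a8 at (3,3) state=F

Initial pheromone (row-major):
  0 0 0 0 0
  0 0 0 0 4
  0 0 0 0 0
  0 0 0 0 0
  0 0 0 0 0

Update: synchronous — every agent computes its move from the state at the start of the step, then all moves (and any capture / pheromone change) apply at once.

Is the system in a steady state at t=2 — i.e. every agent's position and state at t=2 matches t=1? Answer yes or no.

no

t=1: a0@(0,0) a1@(1,4) a2@(1,4) a3@(0,1) a4@(2,0) a5@(0,2) a6@(1,4) a7@(1,4) a8@(2,2) | pheromone: 1 1 1 0 0 / 0 0 0 0 7 / 1 0 1 0 0 / 0 0 0 0 0 / 0 0 0 0 0
t=2: a0@(1,4) a1@(1,4) a2@(1,4) a3@(0,0) a4@(1,4) a5@(0,1) a6@(1,4) a7@(1,4) a8@(2,2) | pheromone: 1 1 0 0 0 / 0 0 0 0 12 / 0 0 1 0 0 / 0 0 0 0 0 / 0 0 0 0 0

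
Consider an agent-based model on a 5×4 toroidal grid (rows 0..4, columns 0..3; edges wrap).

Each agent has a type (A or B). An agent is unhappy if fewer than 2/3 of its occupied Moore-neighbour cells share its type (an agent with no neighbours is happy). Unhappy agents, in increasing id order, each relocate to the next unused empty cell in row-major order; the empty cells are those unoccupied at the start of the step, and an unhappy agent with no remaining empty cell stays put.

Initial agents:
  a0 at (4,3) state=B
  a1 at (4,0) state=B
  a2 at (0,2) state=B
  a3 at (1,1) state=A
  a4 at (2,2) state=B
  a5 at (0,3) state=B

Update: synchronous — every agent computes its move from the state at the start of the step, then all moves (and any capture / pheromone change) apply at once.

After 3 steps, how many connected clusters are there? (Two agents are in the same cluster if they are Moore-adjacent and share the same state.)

2

t=1: a0@(4,3):B a1@(4,0):B a2@(0,2):B a3@(0,0):A a4@(0,1):B a5@(0,3):B
t=2: a0@(4,3):B a1@(4,0):B a2@(0,2):B a3@(1,0):A a4@(0,1):B a5@(0,3):B
t=3: a0@(4,3):B a1@(4,0):B a2@(0,2):B a3@(0,0):A a4@(0,1):B a5@(0,3):B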